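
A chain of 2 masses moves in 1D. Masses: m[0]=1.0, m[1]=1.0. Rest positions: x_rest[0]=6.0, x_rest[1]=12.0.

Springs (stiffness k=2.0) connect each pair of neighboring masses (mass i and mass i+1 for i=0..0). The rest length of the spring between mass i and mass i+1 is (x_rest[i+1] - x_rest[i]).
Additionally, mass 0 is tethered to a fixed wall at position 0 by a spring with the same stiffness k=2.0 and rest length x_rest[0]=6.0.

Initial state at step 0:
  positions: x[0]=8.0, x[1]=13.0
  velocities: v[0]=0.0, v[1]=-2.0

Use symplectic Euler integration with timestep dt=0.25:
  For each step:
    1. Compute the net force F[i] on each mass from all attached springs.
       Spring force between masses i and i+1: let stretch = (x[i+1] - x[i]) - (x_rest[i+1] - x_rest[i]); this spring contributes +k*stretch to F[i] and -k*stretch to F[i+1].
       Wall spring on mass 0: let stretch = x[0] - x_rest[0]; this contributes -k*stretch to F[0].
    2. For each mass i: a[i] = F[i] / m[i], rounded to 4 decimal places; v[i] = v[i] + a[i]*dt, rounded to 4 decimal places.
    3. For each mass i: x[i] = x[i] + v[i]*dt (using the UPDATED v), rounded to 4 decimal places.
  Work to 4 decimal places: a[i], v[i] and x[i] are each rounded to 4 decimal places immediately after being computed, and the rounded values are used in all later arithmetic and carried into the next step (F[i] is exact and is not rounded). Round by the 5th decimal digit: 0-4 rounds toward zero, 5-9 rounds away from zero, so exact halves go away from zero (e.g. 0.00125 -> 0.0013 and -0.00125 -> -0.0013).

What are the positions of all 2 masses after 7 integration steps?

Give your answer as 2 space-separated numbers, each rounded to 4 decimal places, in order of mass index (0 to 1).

Answer: 4.2064 10.6479

Derivation:
Step 0: x=[8.0000 13.0000] v=[0.0000 -2.0000]
Step 1: x=[7.6250 12.6250] v=[-1.5000 -1.5000]
Step 2: x=[6.9219 12.3750] v=[-2.8125 -1.0000]
Step 3: x=[6.0352 12.1934] v=[-3.5469 -0.7266]
Step 4: x=[5.1639 11.9920] v=[-3.4854 -0.8057]
Step 5: x=[4.5006 11.6871] v=[-2.6533 -1.2198]
Step 6: x=[4.1730 11.2338] v=[-1.3104 -1.8131]
Step 7: x=[4.2064 10.6479] v=[0.1335 -2.3435]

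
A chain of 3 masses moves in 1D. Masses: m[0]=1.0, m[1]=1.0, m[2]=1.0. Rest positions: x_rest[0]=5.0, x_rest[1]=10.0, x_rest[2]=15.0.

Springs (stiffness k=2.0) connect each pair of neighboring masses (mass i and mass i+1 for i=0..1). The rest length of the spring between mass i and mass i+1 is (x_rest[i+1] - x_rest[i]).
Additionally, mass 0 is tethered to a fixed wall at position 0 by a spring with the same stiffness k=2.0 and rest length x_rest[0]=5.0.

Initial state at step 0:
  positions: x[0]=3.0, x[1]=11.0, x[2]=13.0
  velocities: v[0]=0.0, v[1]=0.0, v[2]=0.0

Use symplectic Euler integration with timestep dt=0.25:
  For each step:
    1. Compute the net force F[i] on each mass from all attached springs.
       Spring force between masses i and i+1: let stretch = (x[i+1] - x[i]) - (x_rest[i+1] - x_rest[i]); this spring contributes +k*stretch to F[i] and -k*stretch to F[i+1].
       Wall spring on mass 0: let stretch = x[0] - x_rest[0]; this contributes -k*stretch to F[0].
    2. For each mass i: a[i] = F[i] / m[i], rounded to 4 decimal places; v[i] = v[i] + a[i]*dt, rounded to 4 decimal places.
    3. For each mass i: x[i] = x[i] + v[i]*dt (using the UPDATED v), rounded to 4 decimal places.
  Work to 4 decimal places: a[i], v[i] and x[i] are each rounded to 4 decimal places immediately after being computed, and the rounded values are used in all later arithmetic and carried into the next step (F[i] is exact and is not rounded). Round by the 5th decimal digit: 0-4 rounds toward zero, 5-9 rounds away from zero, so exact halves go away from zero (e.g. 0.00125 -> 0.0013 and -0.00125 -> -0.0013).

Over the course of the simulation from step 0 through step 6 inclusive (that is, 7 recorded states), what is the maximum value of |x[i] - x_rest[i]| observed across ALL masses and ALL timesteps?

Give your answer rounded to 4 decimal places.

Answer: 2.6496

Derivation:
Step 0: x=[3.0000 11.0000 13.0000] v=[0.0000 0.0000 0.0000]
Step 1: x=[3.6250 10.2500 13.3750] v=[2.5000 -3.0000 1.5000]
Step 2: x=[4.6250 9.0625 13.9844] v=[4.0000 -4.7500 2.4375]
Step 3: x=[5.6016 7.9356 14.6036] v=[3.9063 -4.5078 2.4766]
Step 4: x=[6.1697 7.3504 15.0143] v=[2.2725 -2.3408 1.6426]
Step 5: x=[6.1142 7.5756 15.0920] v=[-0.2220 0.9008 0.3107]
Step 6: x=[5.4771 8.5577 14.8551] v=[-2.5484 3.9283 -0.9475]
Max displacement = 2.6496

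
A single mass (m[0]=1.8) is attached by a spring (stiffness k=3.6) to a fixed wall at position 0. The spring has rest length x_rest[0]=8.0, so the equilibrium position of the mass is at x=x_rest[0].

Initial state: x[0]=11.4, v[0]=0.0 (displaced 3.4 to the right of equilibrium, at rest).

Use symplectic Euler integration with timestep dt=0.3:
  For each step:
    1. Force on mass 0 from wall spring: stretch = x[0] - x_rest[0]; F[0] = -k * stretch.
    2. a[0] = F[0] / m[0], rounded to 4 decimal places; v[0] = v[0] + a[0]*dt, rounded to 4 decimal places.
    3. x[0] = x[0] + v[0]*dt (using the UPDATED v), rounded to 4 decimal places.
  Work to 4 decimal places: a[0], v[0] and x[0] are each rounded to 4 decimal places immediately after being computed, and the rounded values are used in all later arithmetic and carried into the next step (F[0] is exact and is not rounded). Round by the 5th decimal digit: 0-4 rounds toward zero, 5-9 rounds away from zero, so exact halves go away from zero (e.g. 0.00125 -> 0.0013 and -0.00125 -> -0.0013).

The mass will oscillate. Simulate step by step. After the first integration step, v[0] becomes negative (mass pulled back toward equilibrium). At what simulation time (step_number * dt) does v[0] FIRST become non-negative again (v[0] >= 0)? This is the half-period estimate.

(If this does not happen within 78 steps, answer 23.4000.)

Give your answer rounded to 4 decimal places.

Step 0: x=[11.4000] v=[0.0000]
Step 1: x=[10.7880] v=[-2.0400]
Step 2: x=[9.6742] v=[-3.7128]
Step 3: x=[8.2590] v=[-4.7173]
Step 4: x=[6.7972] v=[-4.8727]
Step 5: x=[5.5519] v=[-4.1510]
Step 6: x=[4.7473] v=[-2.6821]
Step 7: x=[4.5282] v=[-0.7305]
Step 8: x=[4.9340] v=[1.3526]
First v>=0 after going negative at step 8, time=2.4000

Answer: 2.4000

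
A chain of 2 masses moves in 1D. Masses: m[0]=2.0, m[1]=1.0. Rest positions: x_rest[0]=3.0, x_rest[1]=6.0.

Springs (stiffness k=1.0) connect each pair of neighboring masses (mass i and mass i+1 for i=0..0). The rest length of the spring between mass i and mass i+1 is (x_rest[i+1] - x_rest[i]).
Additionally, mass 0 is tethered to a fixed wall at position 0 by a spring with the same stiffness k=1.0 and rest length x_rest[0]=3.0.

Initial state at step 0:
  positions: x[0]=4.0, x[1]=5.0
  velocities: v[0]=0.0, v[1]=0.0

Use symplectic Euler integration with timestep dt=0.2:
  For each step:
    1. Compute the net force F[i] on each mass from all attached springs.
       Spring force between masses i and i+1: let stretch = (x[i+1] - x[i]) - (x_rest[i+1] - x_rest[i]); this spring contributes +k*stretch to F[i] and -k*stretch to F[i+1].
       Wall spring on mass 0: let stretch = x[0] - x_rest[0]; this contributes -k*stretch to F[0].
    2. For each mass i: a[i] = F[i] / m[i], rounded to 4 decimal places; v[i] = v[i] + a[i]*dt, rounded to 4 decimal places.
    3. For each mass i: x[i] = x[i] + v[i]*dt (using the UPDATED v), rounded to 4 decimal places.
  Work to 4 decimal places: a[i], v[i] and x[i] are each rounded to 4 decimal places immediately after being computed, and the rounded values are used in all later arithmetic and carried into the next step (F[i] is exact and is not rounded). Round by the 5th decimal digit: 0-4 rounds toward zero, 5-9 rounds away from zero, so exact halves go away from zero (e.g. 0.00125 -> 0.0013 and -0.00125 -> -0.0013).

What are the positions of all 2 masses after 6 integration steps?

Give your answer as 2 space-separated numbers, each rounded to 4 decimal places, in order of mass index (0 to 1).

Step 0: x=[4.0000 5.0000] v=[0.0000 0.0000]
Step 1: x=[3.9400 5.0800] v=[-0.3000 0.4000]
Step 2: x=[3.8240 5.2344] v=[-0.5800 0.7720]
Step 3: x=[3.6597 5.4524] v=[-0.8214 1.0899]
Step 4: x=[3.4581 5.7187] v=[-1.0081 1.3314]
Step 5: x=[3.2325 6.0146] v=[-1.1279 1.4793]
Step 6: x=[2.9979 6.3192] v=[-1.1729 1.5229]

Answer: 2.9979 6.3192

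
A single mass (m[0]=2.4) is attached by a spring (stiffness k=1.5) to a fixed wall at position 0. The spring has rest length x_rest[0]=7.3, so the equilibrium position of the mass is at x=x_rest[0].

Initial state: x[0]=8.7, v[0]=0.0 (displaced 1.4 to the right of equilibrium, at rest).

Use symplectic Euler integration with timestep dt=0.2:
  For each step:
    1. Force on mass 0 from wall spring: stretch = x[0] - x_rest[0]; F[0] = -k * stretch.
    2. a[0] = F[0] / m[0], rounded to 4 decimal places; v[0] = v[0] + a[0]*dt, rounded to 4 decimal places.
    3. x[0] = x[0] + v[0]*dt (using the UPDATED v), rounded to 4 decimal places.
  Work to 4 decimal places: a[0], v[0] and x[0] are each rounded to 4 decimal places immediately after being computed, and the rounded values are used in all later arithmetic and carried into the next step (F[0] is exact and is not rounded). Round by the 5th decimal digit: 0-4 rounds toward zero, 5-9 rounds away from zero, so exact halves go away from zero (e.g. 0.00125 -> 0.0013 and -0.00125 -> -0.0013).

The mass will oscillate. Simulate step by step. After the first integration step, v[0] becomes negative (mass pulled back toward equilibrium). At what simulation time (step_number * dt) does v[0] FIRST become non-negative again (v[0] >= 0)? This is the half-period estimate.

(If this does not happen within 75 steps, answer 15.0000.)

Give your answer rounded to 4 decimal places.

Step 0: x=[8.7000] v=[0.0000]
Step 1: x=[8.6650] v=[-0.1750]
Step 2: x=[8.5959] v=[-0.3456]
Step 3: x=[8.4944] v=[-0.5076]
Step 4: x=[8.3630] v=[-0.6569]
Step 5: x=[8.2050] v=[-0.7898]
Step 6: x=[8.0244] v=[-0.9029]
Step 7: x=[7.8257] v=[-0.9935]
Step 8: x=[7.6139] v=[-1.0592]
Step 9: x=[7.3942] v=[-1.0984]
Step 10: x=[7.1722] v=[-1.1102]
Step 11: x=[6.9534] v=[-1.0942]
Step 12: x=[6.7432] v=[-1.0509]
Step 13: x=[6.5469] v=[-0.9813]
Step 14: x=[6.3695] v=[-0.8872]
Step 15: x=[6.2153] v=[-0.7709]
Step 16: x=[6.0882] v=[-0.6353]
Step 17: x=[5.9914] v=[-0.4838]
Step 18: x=[5.9274] v=[-0.3202]
Step 19: x=[5.8977] v=[-0.1486]
Step 20: x=[5.9030] v=[0.0267]
First v>=0 after going negative at step 20, time=4.0000

Answer: 4.0000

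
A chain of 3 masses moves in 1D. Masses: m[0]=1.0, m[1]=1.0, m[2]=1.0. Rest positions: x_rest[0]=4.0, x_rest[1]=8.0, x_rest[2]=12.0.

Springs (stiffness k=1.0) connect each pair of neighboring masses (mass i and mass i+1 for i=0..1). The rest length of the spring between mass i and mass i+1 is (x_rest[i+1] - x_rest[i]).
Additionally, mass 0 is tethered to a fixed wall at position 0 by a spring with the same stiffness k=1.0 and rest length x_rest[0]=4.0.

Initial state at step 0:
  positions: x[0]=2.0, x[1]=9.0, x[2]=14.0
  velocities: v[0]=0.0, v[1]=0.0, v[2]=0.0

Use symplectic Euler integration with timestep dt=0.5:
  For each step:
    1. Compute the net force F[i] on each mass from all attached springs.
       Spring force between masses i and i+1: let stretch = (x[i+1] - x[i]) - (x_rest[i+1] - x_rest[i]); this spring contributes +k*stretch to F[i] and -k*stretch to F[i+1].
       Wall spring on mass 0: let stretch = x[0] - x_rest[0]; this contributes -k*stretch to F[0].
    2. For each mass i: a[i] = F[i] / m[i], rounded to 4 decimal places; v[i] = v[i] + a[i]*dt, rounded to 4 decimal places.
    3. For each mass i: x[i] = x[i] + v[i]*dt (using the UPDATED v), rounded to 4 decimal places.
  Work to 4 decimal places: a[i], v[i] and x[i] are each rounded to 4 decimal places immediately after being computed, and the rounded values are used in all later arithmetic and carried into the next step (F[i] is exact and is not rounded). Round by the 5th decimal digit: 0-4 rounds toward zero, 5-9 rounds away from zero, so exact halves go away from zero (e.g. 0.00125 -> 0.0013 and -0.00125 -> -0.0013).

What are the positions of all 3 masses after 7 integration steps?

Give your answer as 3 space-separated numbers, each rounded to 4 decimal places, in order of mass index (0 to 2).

Answer: 3.2502 8.6600 11.6096

Derivation:
Step 0: x=[2.0000 9.0000 14.0000] v=[0.0000 0.0000 0.0000]
Step 1: x=[3.2500 8.5000 13.7500] v=[2.5000 -1.0000 -0.5000]
Step 2: x=[5.0000 8.0000 13.1875] v=[3.5000 -1.0000 -1.1250]
Step 3: x=[6.2500 8.0469 12.3281] v=[2.5000 0.0938 -1.7188]
Step 4: x=[6.3868 8.7149 11.3984] v=[0.2735 1.3360 -1.8594]
Step 5: x=[5.5089 9.4718 10.7978] v=[-1.7559 1.5137 -1.2012]
Step 6: x=[4.2445 9.5695 10.8657] v=[-2.5289 0.1953 0.1358]
Step 7: x=[3.2502 8.6600 11.6096] v=[-1.9887 -1.8191 1.4877]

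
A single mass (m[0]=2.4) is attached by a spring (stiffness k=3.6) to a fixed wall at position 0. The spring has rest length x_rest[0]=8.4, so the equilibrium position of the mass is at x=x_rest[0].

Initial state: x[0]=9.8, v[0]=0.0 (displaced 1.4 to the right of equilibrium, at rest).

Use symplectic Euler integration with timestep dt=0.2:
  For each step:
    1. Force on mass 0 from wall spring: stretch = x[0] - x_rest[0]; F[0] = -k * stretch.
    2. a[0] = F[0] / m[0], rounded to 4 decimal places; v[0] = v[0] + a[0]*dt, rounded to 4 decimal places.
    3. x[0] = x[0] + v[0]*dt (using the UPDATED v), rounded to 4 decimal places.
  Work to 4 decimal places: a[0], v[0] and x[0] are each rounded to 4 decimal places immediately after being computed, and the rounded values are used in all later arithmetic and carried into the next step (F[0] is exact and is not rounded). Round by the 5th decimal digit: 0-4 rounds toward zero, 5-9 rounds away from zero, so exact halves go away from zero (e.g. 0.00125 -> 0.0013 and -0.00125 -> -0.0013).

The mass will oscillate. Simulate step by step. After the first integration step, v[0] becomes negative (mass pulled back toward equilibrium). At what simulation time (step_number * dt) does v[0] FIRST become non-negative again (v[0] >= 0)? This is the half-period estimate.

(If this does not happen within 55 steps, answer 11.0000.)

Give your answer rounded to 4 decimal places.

Answer: 2.6000

Derivation:
Step 0: x=[9.8000] v=[0.0000]
Step 1: x=[9.7160] v=[-0.4200]
Step 2: x=[9.5530] v=[-0.8148]
Step 3: x=[9.3209] v=[-1.1607]
Step 4: x=[9.0335] v=[-1.4370]
Step 5: x=[8.7081] v=[-1.6271]
Step 6: x=[8.3642] v=[-1.7195]
Step 7: x=[8.0224] v=[-1.7088]
Step 8: x=[7.7033] v=[-1.5955]
Step 9: x=[7.4260] v=[-1.3865]
Step 10: x=[7.2071] v=[-1.0943]
Step 11: x=[7.0598] v=[-0.7364]
Step 12: x=[6.9929] v=[-0.3343]
Step 13: x=[7.0105] v=[0.0878]
First v>=0 after going negative at step 13, time=2.6000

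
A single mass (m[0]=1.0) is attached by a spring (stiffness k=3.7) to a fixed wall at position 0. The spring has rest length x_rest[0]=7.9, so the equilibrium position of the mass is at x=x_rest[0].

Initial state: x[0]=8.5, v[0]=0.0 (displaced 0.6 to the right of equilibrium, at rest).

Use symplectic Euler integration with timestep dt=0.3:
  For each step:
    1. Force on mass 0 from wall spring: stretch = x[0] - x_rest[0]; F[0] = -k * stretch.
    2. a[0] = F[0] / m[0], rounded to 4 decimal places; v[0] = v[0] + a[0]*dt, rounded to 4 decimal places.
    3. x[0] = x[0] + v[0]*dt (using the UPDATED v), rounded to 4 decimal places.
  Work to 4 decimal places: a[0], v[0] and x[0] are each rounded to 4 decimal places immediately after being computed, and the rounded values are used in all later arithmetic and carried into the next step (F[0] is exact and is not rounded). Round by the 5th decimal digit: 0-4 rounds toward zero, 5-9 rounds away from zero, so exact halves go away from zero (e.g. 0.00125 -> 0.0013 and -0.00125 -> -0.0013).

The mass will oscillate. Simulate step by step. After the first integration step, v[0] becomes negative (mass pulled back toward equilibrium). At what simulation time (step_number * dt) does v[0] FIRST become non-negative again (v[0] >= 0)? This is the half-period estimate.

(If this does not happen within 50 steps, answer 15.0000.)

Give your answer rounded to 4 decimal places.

Step 0: x=[8.5000] v=[0.0000]
Step 1: x=[8.3002] v=[-0.6660]
Step 2: x=[7.9671] v=[-1.1102]
Step 3: x=[7.6117] v=[-1.1847]
Step 4: x=[7.3523] v=[-0.8647]
Step 5: x=[7.2753] v=[-0.2568]
Step 6: x=[7.4063] v=[0.4366]
First v>=0 after going negative at step 6, time=1.8000

Answer: 1.8000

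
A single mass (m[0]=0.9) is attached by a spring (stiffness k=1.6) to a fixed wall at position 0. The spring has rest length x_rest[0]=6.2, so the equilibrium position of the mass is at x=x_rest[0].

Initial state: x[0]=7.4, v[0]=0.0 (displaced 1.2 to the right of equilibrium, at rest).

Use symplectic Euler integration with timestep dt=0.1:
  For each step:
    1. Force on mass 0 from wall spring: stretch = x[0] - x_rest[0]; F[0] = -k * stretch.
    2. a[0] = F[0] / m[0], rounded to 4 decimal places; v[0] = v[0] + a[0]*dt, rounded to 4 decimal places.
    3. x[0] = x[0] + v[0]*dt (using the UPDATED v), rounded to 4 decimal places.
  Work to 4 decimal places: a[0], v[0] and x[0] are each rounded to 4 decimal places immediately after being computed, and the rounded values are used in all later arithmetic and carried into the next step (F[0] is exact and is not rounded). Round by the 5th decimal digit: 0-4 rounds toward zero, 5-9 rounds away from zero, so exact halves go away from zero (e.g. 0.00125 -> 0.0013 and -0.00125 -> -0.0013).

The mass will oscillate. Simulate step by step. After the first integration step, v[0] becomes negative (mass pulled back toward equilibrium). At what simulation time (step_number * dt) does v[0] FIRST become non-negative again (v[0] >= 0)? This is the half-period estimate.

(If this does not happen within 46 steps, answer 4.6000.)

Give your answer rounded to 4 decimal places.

Step 0: x=[7.4000] v=[0.0000]
Step 1: x=[7.3787] v=[-0.2133]
Step 2: x=[7.3364] v=[-0.4229]
Step 3: x=[7.2739] v=[-0.6249]
Step 4: x=[7.1923] v=[-0.8158]
Step 5: x=[7.0931] v=[-0.9922]
Step 6: x=[6.9780] v=[-1.1510]
Step 7: x=[6.8491] v=[-1.2893]
Step 8: x=[6.7086] v=[-1.4047]
Step 9: x=[6.5591] v=[-1.4951]
Step 10: x=[6.4032] v=[-1.5589]
Step 11: x=[6.2437] v=[-1.5950]
Step 12: x=[6.0834] v=[-1.6028]
Step 13: x=[5.9252] v=[-1.5821]
Step 14: x=[5.7719] v=[-1.5333]
Step 15: x=[5.6262] v=[-1.4572]
Step 16: x=[5.4907] v=[-1.3552]
Step 17: x=[5.3678] v=[-1.2291]
Step 18: x=[5.2597] v=[-1.0812]
Step 19: x=[5.1683] v=[-0.9140]
Step 20: x=[5.0952] v=[-0.7306]
Step 21: x=[5.0418] v=[-0.5342]
Step 22: x=[5.0090] v=[-0.3283]
Step 23: x=[4.9973] v=[-0.1166]
Step 24: x=[5.0070] v=[0.0972]
First v>=0 after going negative at step 24, time=2.4000

Answer: 2.4000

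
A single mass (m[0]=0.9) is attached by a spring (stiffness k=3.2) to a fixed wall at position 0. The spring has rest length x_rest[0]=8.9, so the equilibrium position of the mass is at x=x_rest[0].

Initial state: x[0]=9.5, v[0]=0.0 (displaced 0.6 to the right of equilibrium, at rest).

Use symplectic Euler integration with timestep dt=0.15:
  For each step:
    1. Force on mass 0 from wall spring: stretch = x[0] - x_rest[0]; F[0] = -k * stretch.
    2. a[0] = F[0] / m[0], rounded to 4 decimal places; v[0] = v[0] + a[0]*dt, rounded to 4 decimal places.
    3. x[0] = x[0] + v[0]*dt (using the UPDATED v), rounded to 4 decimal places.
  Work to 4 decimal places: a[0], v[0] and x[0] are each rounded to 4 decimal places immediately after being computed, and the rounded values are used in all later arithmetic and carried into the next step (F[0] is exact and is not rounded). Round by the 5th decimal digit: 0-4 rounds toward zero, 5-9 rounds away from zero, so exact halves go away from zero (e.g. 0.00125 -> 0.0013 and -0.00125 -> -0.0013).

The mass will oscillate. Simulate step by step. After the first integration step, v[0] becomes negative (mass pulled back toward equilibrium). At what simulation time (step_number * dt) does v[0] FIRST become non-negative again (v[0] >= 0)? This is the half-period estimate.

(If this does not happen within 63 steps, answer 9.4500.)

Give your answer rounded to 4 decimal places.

Answer: 1.8000

Derivation:
Step 0: x=[9.5000] v=[0.0000]
Step 1: x=[9.4520] v=[-0.3200]
Step 2: x=[9.3598] v=[-0.6144]
Step 3: x=[9.2309] v=[-0.8596]
Step 4: x=[9.0755] v=[-1.0361]
Step 5: x=[8.9060] v=[-1.1297]
Step 6: x=[8.7361] v=[-1.1329]
Step 7: x=[8.5793] v=[-1.0455]
Step 8: x=[8.4481] v=[-0.8745]
Step 9: x=[8.3531] v=[-0.6335]
Step 10: x=[8.3018] v=[-0.3418]
Step 11: x=[8.2984] v=[-0.0228]
Step 12: x=[8.3431] v=[0.2981]
First v>=0 after going negative at step 12, time=1.8000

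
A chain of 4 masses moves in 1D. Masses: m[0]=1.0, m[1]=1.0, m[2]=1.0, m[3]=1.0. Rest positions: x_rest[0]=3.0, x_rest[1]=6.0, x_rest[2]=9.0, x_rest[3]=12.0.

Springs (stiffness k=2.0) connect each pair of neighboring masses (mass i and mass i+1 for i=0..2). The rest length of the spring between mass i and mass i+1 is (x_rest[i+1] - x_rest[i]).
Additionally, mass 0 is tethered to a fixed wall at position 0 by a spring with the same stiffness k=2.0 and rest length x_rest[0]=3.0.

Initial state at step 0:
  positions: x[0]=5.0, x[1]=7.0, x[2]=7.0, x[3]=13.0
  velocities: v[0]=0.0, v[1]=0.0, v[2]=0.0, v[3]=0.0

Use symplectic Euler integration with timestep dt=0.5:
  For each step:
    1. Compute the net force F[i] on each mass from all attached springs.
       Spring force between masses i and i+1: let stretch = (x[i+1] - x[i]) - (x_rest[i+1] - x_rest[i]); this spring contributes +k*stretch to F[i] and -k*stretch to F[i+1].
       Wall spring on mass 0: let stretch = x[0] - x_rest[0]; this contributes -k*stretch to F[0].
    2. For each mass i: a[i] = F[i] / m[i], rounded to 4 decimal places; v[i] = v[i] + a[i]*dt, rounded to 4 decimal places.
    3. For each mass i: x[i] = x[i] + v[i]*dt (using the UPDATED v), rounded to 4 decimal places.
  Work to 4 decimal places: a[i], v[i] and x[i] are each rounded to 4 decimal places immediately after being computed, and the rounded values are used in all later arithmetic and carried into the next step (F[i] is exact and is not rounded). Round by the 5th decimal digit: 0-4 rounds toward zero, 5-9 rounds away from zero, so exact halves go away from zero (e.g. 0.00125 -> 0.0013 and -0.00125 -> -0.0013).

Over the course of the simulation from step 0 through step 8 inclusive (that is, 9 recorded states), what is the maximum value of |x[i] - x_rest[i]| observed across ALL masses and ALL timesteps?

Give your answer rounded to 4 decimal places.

Answer: 2.7500

Derivation:
Step 0: x=[5.0000 7.0000 7.0000 13.0000] v=[0.0000 0.0000 0.0000 0.0000]
Step 1: x=[3.5000 6.0000 10.0000 11.5000] v=[-3.0000 -2.0000 6.0000 -3.0000]
Step 2: x=[1.5000 5.7500 11.7500 10.7500] v=[-4.0000 -0.5000 3.5000 -1.5000]
Step 3: x=[0.8750 6.3750 10.0000 12.0000] v=[-1.2500 1.2500 -3.5000 2.5000]
Step 4: x=[2.5625 6.0625 7.4375 13.7500] v=[3.3750 -0.6250 -5.1250 3.5000]
Step 5: x=[4.7188 4.6875 7.3438 13.8438] v=[4.3125 -2.7500 -0.1875 0.1875]
Step 6: x=[4.5000 4.6563 9.1719 12.1876] v=[-0.4376 -0.0624 3.6562 -3.3125]
Step 7: x=[2.1094 6.8048 10.2501 10.5235] v=[-4.7813 4.2969 2.1563 -3.3282]
Step 8: x=[1.0118 8.3282 9.7423 10.2227] v=[-2.1953 3.0468 -1.0156 -0.6016]
Max displacement = 2.7500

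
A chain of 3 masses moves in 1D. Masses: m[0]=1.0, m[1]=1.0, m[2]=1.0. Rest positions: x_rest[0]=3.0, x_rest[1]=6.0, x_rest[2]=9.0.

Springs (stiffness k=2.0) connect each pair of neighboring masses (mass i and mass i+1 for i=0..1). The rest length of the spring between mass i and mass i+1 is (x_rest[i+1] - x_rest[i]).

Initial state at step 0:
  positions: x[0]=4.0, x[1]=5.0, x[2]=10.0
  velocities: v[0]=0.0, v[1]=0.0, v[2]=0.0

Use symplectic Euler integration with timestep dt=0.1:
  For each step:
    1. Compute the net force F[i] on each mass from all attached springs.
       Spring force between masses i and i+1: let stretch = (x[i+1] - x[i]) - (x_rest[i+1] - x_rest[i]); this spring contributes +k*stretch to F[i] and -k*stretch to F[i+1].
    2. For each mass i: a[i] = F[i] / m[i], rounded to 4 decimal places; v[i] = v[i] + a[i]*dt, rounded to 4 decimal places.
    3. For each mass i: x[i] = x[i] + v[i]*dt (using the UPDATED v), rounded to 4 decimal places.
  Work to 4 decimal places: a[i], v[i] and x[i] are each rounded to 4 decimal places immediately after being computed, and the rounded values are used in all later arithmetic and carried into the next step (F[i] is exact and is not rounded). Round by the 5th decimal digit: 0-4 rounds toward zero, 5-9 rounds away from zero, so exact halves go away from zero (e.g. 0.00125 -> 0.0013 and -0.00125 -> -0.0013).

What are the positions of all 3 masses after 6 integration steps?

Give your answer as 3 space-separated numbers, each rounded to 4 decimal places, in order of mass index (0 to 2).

Step 0: x=[4.0000 5.0000 10.0000] v=[0.0000 0.0000 0.0000]
Step 1: x=[3.9600 5.0800 9.9600] v=[-0.4000 0.8000 -0.4000]
Step 2: x=[3.8824 5.2352 9.8824] v=[-0.7760 1.5520 -0.7760]
Step 3: x=[3.7719 5.4563 9.7719] v=[-1.1054 2.2109 -1.1054]
Step 4: x=[3.6351 5.7300 9.6351] v=[-1.3685 2.7371 -1.3685]
Step 5: x=[3.4802 6.0399 9.4802] v=[-1.5495 3.0991 -1.5495]
Step 6: x=[3.3164 6.3674 9.3164] v=[-1.6376 3.2752 -1.6376]

Answer: 3.3164 6.3674 9.3164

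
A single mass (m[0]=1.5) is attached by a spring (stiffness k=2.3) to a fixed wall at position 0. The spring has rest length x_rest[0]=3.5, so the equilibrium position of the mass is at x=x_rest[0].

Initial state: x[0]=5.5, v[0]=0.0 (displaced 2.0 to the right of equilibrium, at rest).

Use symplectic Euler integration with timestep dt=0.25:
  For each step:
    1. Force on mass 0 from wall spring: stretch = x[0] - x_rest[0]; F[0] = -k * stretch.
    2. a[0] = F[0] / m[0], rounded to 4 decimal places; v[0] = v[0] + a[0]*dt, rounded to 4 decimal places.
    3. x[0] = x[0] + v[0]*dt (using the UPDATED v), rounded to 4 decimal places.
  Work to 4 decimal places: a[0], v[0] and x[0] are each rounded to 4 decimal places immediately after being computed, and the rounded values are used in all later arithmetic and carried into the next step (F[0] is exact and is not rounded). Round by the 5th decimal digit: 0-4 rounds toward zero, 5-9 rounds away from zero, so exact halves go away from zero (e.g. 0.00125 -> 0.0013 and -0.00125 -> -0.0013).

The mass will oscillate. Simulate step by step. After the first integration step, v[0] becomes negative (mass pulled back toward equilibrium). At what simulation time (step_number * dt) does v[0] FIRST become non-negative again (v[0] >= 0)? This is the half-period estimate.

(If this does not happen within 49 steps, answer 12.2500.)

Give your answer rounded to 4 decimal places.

Answer: 2.7500

Derivation:
Step 0: x=[5.5000] v=[0.0000]
Step 1: x=[5.3083] v=[-0.7667]
Step 2: x=[4.9433] v=[-1.4599]
Step 3: x=[4.4400] v=[-2.0132]
Step 4: x=[3.8466] v=[-2.3735]
Step 5: x=[3.2200] v=[-2.5064]
Step 6: x=[2.6202] v=[-2.3991]
Step 7: x=[2.1047] v=[-2.0619]
Step 8: x=[1.7230] v=[-1.5270]
Step 9: x=[1.5116] v=[-0.8458]
Step 10: x=[1.4907] v=[-0.0836]
Step 11: x=[1.6624] v=[0.6866]
First v>=0 after going negative at step 11, time=2.7500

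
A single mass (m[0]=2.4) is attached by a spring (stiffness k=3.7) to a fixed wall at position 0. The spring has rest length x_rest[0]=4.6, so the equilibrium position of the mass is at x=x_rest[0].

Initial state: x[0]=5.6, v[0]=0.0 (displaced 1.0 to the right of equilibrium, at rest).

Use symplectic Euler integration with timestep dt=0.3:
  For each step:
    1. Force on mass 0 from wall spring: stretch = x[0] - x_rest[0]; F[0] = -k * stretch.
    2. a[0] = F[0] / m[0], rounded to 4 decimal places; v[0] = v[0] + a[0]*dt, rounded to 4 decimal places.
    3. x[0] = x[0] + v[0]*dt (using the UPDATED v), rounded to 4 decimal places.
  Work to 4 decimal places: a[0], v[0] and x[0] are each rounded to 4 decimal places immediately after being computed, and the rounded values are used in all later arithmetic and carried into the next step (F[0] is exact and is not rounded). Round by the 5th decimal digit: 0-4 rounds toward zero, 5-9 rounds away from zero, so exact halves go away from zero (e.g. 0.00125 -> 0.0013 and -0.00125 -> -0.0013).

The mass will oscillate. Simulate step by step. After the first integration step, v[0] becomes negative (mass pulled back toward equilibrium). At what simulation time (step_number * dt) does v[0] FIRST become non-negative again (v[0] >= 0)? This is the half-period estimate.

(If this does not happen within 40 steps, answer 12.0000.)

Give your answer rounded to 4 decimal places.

Answer: 2.7000

Derivation:
Step 0: x=[5.6000] v=[0.0000]
Step 1: x=[5.4613] v=[-0.4625]
Step 2: x=[5.2031] v=[-0.8608]
Step 3: x=[4.8612] v=[-1.1397]
Step 4: x=[4.4831] v=[-1.2605]
Step 5: x=[4.1212] v=[-1.2064]
Step 6: x=[3.8257] v=[-0.9849]
Step 7: x=[3.6377] v=[-0.6268]
Step 8: x=[3.5832] v=[-0.1818]
Step 9: x=[3.6698] v=[0.2885]
First v>=0 after going negative at step 9, time=2.7000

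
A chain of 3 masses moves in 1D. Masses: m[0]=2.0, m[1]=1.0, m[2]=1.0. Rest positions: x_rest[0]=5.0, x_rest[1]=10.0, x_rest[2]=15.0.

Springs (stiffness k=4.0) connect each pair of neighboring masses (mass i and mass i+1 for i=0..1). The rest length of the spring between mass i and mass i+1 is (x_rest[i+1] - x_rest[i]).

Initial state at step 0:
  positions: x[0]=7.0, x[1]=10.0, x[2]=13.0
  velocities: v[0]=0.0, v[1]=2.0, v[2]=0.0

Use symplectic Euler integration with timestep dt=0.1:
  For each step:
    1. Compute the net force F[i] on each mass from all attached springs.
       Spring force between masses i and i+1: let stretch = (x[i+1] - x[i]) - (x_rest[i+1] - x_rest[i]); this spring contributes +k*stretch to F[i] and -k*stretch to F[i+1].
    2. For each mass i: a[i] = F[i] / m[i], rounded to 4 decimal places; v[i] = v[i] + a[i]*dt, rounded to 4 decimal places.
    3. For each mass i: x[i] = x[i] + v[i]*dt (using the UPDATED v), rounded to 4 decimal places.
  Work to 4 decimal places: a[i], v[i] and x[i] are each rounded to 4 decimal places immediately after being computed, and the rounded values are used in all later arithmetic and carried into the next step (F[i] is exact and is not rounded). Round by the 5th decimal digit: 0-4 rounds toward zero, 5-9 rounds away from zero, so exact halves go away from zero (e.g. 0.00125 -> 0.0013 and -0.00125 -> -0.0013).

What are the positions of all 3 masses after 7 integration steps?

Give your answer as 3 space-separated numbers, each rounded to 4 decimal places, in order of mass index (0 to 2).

Step 0: x=[7.0000 10.0000 13.0000] v=[0.0000 2.0000 0.0000]
Step 1: x=[6.9600 10.2000 13.0800] v=[-0.4000 2.0000 0.8000]
Step 2: x=[6.8848 10.3856 13.2448] v=[-0.7520 1.8560 1.6480]
Step 3: x=[6.7796 10.5455 13.4952] v=[-1.0518 1.5994 2.5043]
Step 4: x=[6.6497 10.6728 13.8276] v=[-1.2986 1.2729 3.3244]
Step 5: x=[6.5003 10.7654 14.2339] v=[-1.4940 0.9256 4.0625]
Step 6: x=[6.3362 10.8261 14.7014] v=[-1.6410 0.6070 4.6751]
Step 7: x=[6.1619 10.8622 15.2139] v=[-1.7430 0.3612 5.1250]

Answer: 6.1619 10.8622 15.2139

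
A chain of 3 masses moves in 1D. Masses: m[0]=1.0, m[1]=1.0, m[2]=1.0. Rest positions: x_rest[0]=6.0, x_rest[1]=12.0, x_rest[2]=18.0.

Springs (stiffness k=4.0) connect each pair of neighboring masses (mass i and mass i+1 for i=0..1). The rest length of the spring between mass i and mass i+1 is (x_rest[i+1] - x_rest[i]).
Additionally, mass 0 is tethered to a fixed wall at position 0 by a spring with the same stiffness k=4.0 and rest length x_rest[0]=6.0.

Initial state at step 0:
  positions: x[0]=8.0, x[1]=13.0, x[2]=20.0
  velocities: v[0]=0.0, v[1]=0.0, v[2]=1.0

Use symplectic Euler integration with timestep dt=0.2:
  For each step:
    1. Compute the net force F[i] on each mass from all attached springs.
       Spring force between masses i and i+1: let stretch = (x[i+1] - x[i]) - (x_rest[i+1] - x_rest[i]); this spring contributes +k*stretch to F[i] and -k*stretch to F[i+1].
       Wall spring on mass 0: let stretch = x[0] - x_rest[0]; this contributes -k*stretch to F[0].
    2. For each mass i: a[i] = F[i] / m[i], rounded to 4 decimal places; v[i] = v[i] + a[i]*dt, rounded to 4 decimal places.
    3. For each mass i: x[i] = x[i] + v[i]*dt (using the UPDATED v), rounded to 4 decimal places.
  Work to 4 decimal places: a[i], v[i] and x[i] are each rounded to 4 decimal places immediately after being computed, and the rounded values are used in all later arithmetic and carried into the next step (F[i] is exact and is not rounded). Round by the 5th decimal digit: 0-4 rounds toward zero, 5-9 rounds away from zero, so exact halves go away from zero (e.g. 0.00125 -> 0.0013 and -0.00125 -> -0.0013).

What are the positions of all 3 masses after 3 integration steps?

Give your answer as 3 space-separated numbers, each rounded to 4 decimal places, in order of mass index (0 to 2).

Answer: 6.0508 14.1192 19.8612

Derivation:
Step 0: x=[8.0000 13.0000 20.0000] v=[0.0000 0.0000 1.0000]
Step 1: x=[7.5200 13.3200 20.0400] v=[-2.4000 1.6000 0.2000]
Step 2: x=[6.7648 13.7872 19.9648] v=[-3.7760 2.3360 -0.3760]
Step 3: x=[6.0508 14.1192 19.8612] v=[-3.5699 1.6602 -0.5181]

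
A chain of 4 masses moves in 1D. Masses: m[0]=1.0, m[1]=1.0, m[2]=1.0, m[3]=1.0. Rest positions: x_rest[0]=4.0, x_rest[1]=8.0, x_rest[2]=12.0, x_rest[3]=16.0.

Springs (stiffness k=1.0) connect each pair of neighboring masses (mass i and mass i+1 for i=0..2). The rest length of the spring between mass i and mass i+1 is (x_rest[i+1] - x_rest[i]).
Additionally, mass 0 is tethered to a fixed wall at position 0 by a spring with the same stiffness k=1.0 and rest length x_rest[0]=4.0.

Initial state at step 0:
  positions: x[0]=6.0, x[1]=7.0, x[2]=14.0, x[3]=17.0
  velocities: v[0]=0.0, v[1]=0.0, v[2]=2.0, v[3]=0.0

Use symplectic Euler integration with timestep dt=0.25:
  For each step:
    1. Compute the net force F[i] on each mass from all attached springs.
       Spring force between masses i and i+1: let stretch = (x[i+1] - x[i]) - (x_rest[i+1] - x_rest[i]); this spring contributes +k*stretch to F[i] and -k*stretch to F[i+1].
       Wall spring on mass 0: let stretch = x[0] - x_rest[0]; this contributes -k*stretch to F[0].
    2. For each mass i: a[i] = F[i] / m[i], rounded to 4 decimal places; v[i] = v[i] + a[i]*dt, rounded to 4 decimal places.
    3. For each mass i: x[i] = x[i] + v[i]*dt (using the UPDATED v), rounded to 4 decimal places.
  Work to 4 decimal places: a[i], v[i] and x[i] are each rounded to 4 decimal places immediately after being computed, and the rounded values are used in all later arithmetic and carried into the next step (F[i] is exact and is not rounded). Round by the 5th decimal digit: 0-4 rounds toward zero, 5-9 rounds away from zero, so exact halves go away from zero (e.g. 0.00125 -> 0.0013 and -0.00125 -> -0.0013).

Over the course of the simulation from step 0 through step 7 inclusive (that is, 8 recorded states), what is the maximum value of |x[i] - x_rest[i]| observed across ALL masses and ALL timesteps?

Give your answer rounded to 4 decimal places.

Answer: 3.2820

Derivation:
Step 0: x=[6.0000 7.0000 14.0000 17.0000] v=[0.0000 0.0000 2.0000 0.0000]
Step 1: x=[5.6875 7.3750 14.2500 17.0625] v=[-1.2500 1.5000 1.0000 0.2500]
Step 2: x=[5.1250 8.0742 14.2461 17.1992] v=[-2.2500 2.7969 -0.0156 0.5469]
Step 3: x=[4.4265 8.9749 14.0410 17.4014] v=[-2.7940 3.6026 -0.8203 0.8086]
Step 4: x=[3.7356 9.9079 13.7293 17.6435] v=[-2.7635 3.7320 -1.2467 0.9685]
Step 5: x=[3.1970 10.6940 13.4234 17.8910] v=[-2.1543 3.1443 -1.2235 0.9900]
Step 6: x=[2.9272 11.1821 13.2262 18.1093] v=[-1.0793 1.9524 -0.7890 0.8731]
Step 7: x=[2.9904 11.2820 13.2064 18.2724] v=[0.2526 0.3997 -0.0793 0.6523]
Max displacement = 3.2820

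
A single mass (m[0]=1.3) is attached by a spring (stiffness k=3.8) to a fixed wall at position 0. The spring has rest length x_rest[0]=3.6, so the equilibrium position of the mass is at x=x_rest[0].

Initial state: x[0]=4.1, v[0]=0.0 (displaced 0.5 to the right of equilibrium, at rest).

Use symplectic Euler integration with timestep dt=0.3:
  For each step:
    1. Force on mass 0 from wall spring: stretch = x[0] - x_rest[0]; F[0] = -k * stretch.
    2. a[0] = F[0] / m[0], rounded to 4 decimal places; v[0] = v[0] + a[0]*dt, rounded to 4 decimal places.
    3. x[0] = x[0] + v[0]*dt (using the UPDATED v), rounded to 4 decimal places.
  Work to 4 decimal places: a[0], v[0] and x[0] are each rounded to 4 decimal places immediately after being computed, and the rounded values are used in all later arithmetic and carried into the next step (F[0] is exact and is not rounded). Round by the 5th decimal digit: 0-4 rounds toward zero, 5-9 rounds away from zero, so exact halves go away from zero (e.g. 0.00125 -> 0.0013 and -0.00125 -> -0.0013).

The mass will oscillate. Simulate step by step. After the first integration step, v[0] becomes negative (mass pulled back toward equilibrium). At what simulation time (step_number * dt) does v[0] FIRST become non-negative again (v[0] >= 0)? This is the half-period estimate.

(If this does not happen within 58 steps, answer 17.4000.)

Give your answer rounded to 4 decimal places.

Step 0: x=[4.1000] v=[0.0000]
Step 1: x=[3.9685] v=[-0.4385]
Step 2: x=[3.7400] v=[-0.7617]
Step 3: x=[3.4747] v=[-0.8845]
Step 4: x=[3.2423] v=[-0.7746]
Step 5: x=[3.1040] v=[-0.4609]
Step 6: x=[3.0962] v=[-0.0260]
Step 7: x=[3.2209] v=[0.4158]
First v>=0 after going negative at step 7, time=2.1000

Answer: 2.1000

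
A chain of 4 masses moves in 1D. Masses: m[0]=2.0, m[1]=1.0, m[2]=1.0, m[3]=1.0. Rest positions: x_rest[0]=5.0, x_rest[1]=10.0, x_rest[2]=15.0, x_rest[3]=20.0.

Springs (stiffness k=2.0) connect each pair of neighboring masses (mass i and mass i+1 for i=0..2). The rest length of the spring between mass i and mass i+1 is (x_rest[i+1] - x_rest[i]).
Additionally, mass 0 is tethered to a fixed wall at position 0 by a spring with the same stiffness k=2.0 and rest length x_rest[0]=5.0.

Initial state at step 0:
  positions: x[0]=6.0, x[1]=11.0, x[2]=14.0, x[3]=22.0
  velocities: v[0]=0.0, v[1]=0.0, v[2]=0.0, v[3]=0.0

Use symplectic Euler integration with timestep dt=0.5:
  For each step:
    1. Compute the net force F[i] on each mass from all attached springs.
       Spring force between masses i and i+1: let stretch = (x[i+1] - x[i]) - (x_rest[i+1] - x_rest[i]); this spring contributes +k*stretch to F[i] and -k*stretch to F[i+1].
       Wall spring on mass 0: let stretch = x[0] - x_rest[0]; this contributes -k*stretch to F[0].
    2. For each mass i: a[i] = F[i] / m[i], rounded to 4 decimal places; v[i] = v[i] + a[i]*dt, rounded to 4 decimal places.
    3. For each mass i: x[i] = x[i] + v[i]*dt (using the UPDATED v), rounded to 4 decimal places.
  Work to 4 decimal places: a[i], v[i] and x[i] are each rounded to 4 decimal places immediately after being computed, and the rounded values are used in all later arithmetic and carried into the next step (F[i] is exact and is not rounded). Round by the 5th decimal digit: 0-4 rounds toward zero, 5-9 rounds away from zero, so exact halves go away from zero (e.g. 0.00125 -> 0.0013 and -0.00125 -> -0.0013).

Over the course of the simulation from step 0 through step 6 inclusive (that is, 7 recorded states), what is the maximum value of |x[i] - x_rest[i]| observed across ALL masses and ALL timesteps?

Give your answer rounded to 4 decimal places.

Step 0: x=[6.0000 11.0000 14.0000 22.0000] v=[0.0000 0.0000 0.0000 0.0000]
Step 1: x=[5.7500 10.0000 16.5000 20.5000] v=[-0.5000 -2.0000 5.0000 -3.0000]
Step 2: x=[5.1250 10.1250 17.7500 19.5000] v=[-1.2500 0.2500 2.5000 -2.0000]
Step 3: x=[4.4688 11.5625 16.0625 20.1250] v=[-1.3125 2.8750 -3.3750 1.2500]
Step 4: x=[4.4688 11.7032 14.1563 21.2188] v=[-0.0001 0.2813 -3.8125 2.1875]
Step 5: x=[5.1602 9.4532 14.5548 21.2813] v=[1.3827 -4.5000 0.7969 0.1250]
Step 6: x=[5.6348 7.6075 15.7657 20.4806] v=[0.9491 -3.6914 2.4218 -1.6015]
Max displacement = 2.7500

Answer: 2.7500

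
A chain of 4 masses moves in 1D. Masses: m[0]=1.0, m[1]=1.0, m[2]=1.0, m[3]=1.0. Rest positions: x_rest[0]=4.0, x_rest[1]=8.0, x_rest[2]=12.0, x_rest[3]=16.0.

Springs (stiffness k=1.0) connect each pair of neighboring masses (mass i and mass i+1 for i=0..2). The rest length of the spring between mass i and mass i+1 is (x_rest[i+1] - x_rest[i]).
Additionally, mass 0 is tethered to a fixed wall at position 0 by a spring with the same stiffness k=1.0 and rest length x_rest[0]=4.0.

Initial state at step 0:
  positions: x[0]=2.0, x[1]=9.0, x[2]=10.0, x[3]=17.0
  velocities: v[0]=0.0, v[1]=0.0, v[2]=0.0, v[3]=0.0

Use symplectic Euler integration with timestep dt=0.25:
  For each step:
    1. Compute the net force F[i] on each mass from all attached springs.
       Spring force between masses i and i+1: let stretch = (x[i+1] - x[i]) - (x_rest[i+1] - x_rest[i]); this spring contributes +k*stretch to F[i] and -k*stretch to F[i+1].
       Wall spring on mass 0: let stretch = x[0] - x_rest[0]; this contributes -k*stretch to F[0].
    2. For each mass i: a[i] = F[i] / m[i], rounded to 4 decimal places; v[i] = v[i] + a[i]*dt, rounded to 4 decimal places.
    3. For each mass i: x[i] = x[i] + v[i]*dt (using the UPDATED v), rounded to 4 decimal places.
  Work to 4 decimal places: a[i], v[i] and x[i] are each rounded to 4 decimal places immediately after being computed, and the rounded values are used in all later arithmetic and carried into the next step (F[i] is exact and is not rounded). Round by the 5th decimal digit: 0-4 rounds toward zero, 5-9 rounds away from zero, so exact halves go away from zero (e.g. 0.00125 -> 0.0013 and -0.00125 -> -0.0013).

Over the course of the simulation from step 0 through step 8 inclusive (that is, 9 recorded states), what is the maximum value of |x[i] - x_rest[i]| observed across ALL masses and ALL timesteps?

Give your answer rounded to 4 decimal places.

Step 0: x=[2.0000 9.0000 10.0000 17.0000] v=[0.0000 0.0000 0.0000 0.0000]
Step 1: x=[2.3125 8.6250 10.3750 16.8125] v=[1.2500 -1.5000 1.5000 -0.7500]
Step 2: x=[2.8750 7.9649 11.0430 16.4727] v=[2.2500 -2.6406 2.6719 -1.3594]
Step 3: x=[3.5759 7.1790 11.8580 16.0435] v=[2.8037 -3.1436 3.2598 -1.7168]
Step 4: x=[4.2785 6.4604 12.6421 15.6027] v=[2.8105 -2.8746 3.1364 -1.7632]
Step 5: x=[4.8501 5.9917 13.2249 15.2269] v=[2.2864 -1.8747 2.3311 -1.5034]
Step 6: x=[5.1899 5.9038 13.4807 14.9759] v=[1.3593 -0.3518 1.0233 -1.0039]
Step 7: x=[5.2500 6.2448 13.3564 14.8815] v=[0.2403 1.3640 -0.4971 -0.3777]
Step 8: x=[5.0441 6.9681 12.8830 14.9418] v=[-0.8235 2.8932 -1.8937 0.2410]
Max displacement = 2.0962

Answer: 2.0962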